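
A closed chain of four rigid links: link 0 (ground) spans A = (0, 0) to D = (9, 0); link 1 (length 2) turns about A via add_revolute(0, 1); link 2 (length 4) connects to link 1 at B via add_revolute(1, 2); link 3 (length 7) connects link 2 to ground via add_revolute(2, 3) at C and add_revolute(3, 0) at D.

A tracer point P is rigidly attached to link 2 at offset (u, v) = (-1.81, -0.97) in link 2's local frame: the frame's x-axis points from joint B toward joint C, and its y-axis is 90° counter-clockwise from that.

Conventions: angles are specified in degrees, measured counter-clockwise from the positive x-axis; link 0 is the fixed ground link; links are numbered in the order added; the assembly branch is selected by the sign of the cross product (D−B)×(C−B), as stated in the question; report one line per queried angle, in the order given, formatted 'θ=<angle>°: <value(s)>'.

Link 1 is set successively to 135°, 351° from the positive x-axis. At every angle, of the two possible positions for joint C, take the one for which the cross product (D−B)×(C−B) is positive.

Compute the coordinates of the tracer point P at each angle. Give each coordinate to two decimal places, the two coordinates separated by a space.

A=(0,0), D=(9.00,0)
θ=135°: B = A + 2.00·(cos135°, sin135°) = (-1.4142, 1.4142)
θ=135°: |BD| = 10.5098
θ=135°: circle(B,4.00) ∩ circle(D,7.00): a=3.6849, h=1.5560
θ=135°:   candidates: C₊=(2.4466,2.4602) cross=16.354; C₋=(2.0278,-0.6235) cross=-16.354
θ=135°:   branch + wants cross > 0 → take C=(2.4466,2.4602) (cross=16.354)
θ=135°: ex = (C−B)/|BC| = (0.9652,0.2615); ey = (-0.2615,0.9652)
θ=135°: P = B + -1.81·ex + -0.97·ey = (-2.9076,0.0046)
θ=351°: B = A + 2.00·(cos351°, sin351°) = (1.9754, -0.3129)
θ=351°: |BD| = 7.0316
θ=351°: circle(B,4.00) ∩ circle(D,7.00): a=1.1692, h=3.8253
θ=351°:   candidates: C₊=(2.9733,3.5607) cross=26.898; C₋=(3.3137,-4.0823) cross=-26.898
θ=351°:   branch + wants cross > 0 → take C=(2.9733,3.5607) (cross=26.898)
θ=351°: ex = (C−B)/|BC| = (0.2495,0.9684); ey = (-0.9684,0.2495)
θ=351°: P = B + -1.81·ex + -0.97·ey = (2.4632,-2.3076)

θ=135°: -2.91 0.00
θ=351°: 2.46 -2.31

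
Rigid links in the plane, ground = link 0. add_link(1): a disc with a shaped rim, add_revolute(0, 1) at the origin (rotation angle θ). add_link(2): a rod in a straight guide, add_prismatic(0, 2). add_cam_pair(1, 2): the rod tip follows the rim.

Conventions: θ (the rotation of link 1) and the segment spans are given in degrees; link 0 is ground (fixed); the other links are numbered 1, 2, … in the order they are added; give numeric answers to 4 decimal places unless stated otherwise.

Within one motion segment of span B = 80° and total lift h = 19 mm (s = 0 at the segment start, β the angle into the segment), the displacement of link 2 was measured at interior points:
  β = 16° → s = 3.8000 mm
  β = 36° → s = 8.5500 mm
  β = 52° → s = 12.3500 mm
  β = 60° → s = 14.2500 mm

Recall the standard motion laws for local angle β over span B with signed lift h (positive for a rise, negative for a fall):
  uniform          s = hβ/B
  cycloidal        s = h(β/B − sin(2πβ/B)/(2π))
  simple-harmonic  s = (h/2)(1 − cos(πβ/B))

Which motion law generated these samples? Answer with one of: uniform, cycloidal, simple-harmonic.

candidates at β/B = r: uniform s = h·r (linear in β); cycloidal s = h·(r − sin(2πr)/(2π)); simple-harmonic s = (h/2)(1 − cos(πr))
β=16°: printed 3.8000 | uniform 3.8000, cycloidal 0.9241, simple-harmonic 1.8143
β=36°: printed 8.5500 | uniform 8.5500, cycloidal 7.6155, simple-harmonic 8.0139
β=52°: printed 12.3500 | uniform 12.3500, cycloidal 14.7964, simple-harmonic 13.8129
β=60°: printed 14.2500 | uniform 14.2500, cycloidal 17.2739, simple-harmonic 16.2175
only one law matches every sample → uniform

uniform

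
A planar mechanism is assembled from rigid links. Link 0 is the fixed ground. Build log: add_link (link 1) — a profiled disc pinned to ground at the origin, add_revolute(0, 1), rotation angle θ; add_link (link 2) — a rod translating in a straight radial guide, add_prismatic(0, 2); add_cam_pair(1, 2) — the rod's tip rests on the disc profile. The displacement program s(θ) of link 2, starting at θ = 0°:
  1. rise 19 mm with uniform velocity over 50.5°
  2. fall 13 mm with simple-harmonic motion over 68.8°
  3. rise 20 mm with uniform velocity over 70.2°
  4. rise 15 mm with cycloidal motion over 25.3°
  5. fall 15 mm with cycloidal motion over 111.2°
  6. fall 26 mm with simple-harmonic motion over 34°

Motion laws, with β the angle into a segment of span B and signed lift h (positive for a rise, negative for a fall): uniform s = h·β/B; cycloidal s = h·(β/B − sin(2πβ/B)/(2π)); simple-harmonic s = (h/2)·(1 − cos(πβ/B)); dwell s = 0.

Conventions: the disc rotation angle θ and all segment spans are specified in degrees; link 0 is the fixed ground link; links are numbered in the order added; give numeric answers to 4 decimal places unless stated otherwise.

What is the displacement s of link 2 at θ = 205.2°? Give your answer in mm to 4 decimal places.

seg 1 [0°–50.5°] uniform, h=19: full span → s += 19 → s = 19.0000
seg 2 [50.5°–119.3°] simple-harmonic, h=-13: full span → s += -13 → s = 6.0000
seg 3 [119.3°–189.5°] uniform, h=20: full span → s += 20 → s = 26.0000
seg 4 [189.5°–214.8°] cycloidal, h=15: θ=205.2° here. β=15.7, B=25.3. 15·(0.6206 − sin(2π·0.6206)/(2π)) = 10.9486 → s = 36.9486

36.9486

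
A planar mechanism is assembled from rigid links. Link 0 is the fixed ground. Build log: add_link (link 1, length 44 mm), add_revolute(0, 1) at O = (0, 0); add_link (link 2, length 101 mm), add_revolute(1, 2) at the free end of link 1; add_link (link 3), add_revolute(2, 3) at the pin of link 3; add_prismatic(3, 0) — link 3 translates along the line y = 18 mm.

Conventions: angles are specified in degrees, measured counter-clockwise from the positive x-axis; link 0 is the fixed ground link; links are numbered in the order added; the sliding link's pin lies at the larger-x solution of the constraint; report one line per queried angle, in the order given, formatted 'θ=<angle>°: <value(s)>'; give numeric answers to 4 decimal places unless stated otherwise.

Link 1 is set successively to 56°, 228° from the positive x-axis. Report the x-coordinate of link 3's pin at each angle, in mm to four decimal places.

geometry: r = 44 mm, L = 101 mm, e = 18 mm
θ=56°: crank pin P = (r cos θ, r sin θ) = (24.604488, 36.477653)
θ=56°: h = r sin θ − e = 36.477653 − 18 = 18.477653
θ=56°: x = r cos θ + √(L² − h²) = 24.604488 + 99.295399 = 123.899887
θ=228°: crank pin P = (r cos θ, r sin θ) = (-29.441747, -32.698372)
θ=228°: h = r sin θ − e = -32.698372 − 18 = -50.698372
θ=228°: x = r cos θ + √(L² − h²) = -29.441747 + 87.353735 = 57.911988

θ=56°: 123.8999
θ=228°: 57.9120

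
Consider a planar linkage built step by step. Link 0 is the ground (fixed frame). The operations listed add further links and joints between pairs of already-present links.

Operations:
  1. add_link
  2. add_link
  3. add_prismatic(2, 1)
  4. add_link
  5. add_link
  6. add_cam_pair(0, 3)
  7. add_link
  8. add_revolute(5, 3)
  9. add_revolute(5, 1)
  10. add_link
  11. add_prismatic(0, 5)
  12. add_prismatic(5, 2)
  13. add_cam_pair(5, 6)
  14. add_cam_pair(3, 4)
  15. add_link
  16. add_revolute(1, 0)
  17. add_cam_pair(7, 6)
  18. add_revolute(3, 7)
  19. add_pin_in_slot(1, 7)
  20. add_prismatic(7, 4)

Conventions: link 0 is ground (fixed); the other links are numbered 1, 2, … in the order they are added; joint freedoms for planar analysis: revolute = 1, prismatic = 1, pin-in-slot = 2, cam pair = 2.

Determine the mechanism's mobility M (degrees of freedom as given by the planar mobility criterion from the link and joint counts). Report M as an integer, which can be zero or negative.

L=1 J1=0 J2=0
add link → L=2 J1=0 J2=0
add link → L=3 J1=0 J2=0
P@2,1 dof=1 J1 → L=3 J1=1 J2=0
add link → L=4 J1=1 J2=0
add link → L=5 J1=1 J2=0
C@0,3 dof=2 J2 → L=5 J1=1 J2=1
add link → L=6 J1=1 J2=1
R@5,3 dof=1 J1 → L=6 J1=2 J2=1
R@5,1 dof=1 J1 → L=6 J1=3 J2=1
add link → L=7 J1=3 J2=1
P@0,5 dof=1 J1 → L=7 J1=4 J2=1
P@5,2 dof=1 J1 → L=7 J1=5 J2=1
C@5,6 dof=2 J2 → L=7 J1=5 J2=2
C@3,4 dof=2 J2 → L=7 J1=5 J2=3
add link → L=8 J1=5 J2=3
R@1,0 dof=1 J1 → L=8 J1=6 J2=3
C@7,6 dof=2 J2 → L=8 J1=6 J2=4
R@3,7 dof=1 J1 → L=8 J1=7 J2=4
PS@1,7 dof=2 J2 → L=8 J1=7 J2=5
P@7,4 dof=1 J1 → L=8 J1=8 J2=5
M=3(L−1)−2J1−J2=3·7−2·8−5=0

M = 0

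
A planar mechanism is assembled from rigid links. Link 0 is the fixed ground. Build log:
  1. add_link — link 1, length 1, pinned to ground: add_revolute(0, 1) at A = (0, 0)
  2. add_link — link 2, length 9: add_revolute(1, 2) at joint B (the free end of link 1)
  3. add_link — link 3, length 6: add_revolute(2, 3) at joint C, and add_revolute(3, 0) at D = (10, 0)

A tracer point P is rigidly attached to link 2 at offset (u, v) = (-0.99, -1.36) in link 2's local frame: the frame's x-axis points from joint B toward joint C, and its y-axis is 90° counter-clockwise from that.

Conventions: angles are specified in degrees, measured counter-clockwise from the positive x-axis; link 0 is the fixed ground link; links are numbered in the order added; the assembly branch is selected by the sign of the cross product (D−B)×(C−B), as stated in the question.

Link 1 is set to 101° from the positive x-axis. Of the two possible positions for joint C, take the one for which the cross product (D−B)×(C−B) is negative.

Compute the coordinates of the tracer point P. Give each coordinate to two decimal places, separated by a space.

A=(0,0), D=(10.00,0)
B = A + 1.00·(cos101°, sin101°) = (-0.1908, 0.9816)
|BD| = 10.2380
circle(B,9.00) ∩ circle(D,6.00): a=7.3167, h=5.2408
  candidates: C₊=(7.5947,5.4968) cross=53.655; C₋=(6.5897,-4.9366) cross=-53.655
  branch - wants cross < 0 → take C=(6.5897,-4.9366) (cross=-53.655)
ex = (C−B)/|BC| = (0.7534,-0.6576); ey = (0.6576,0.7534)
P = B + -0.99·ex + -1.36·ey = (-1.8310,0.6080)

-1.83 0.61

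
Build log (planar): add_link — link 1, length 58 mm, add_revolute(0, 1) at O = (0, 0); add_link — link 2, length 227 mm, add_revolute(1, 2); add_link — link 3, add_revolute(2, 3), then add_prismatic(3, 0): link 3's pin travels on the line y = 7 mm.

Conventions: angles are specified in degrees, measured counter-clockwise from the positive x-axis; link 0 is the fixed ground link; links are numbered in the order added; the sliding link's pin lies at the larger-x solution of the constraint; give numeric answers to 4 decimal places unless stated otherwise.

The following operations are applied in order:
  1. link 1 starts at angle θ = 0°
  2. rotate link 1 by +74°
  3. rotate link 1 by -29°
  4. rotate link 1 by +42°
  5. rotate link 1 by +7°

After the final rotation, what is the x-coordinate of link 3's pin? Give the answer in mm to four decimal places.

geometry: r = 58 mm, L = 227 mm, e = 7 mm; θ starts at 0°
rotate link 1 by +74°: θ ← 0° +74° = 74°
rotate link 1 by -29°: θ ← 74° -29° = 45°
rotate link 1 by +42°: θ ← 45° +42° = 87°
rotate link 1 by +7°: θ ← 87° +7° = 94°
crank pin P = (r cos θ, r sin θ) = (-4.045875, 57.858715)
h = r sin θ − e = 57.858715 − 7 = 50.858715
x = r cos θ + √(L² − h²) = -4.045875 + 221.229273 = 217.183397

217.1834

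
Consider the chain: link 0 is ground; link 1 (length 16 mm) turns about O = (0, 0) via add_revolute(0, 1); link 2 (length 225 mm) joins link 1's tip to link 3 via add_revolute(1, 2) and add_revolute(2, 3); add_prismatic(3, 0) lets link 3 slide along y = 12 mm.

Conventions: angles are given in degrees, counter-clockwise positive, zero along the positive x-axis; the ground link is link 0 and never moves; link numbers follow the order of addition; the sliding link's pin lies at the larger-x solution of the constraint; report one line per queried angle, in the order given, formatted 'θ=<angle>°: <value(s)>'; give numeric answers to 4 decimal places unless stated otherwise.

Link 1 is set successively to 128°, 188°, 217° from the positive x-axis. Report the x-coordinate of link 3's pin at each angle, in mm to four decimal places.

geometry: r = 16 mm, L = 225 mm, e = 12 mm
θ=128°: crank pin P = (r cos θ, r sin θ) = (-9.850584, 12.608172)
θ=128°: h = r sin θ − e = 12.608172 − 12 = 0.608172
θ=128°: x = r cos θ + √(L² − h²) = -9.850584 + 224.999178 = 215.148594
θ=188°: crank pin P = (r cos θ, r sin θ) = (-15.844289, -2.226770)
θ=188°: h = r sin θ − e = -2.226770 − 12 = -14.226770
θ=188°: x = r cos θ + √(L² − h²) = -15.844289 + 224.549770 = 208.705480
θ=217°: crank pin P = (r cos θ, r sin θ) = (-12.778168, -9.629040)
θ=217°: h = r sin θ − e = -9.629040 − 12 = -21.629040
θ=217°: x = r cos θ + √(L² − h²) = -12.778168 + 223.957997 = 211.179829

θ=128°: 215.1486
θ=188°: 208.7055
θ=217°: 211.1798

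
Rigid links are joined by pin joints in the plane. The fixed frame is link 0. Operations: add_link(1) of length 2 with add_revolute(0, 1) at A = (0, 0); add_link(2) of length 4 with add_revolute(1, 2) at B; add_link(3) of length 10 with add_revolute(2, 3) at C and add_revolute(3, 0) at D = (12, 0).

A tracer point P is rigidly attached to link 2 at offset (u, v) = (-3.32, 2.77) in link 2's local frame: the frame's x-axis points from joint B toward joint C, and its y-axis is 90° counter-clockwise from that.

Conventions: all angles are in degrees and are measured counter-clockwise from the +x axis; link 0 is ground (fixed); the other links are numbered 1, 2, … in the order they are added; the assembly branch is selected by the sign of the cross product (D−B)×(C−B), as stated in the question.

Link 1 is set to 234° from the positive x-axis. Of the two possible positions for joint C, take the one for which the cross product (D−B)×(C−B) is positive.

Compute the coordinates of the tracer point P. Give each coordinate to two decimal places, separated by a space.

A=(0,0), D=(12.00,0)
B = A + 2.00·(cos234°, sin234°) = (-1.1756, -1.6180)
|BD| = 13.2746
circle(B,4.00) ∩ circle(D,10.00): a=3.4733, h=1.9839
  candidates: C₊=(2.0300,0.7745) cross=26.336; C₋=(2.5137,-3.1638) cross=-26.336
  branch + wants cross > 0 → take C=(2.0300,0.7745) (cross=26.336)
ex = (C−B)/|BC| = (0.8014,0.5981); ey = (-0.5981,0.8014)
P = B + -3.32·ex + 2.77·ey = (-5.4930,-1.3839)

-5.49 -1.38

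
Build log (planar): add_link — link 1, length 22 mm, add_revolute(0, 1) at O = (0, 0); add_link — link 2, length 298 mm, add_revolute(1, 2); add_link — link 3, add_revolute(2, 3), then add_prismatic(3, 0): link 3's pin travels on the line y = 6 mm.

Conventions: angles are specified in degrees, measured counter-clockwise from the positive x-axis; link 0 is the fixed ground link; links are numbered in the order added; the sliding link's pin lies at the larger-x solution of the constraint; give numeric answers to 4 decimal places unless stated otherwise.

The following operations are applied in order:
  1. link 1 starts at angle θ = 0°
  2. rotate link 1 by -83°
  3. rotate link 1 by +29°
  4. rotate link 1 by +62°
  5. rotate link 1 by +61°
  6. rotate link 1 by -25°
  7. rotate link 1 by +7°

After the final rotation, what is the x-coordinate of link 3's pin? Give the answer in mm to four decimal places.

geometry: r = 22 mm, L = 298 mm, e = 6 mm; θ starts at 0°
rotate link 1 by -83°: θ ← 0° -83° = -83°
rotate link 1 by +29°: θ ← -83° +29° = -54°
rotate link 1 by +62°: θ ← -54° +62° = 8°
rotate link 1 by +61°: θ ← 8° +61° = 69°
rotate link 1 by -25°: θ ← 69° -25° = 44°
rotate link 1 by +7°: θ ← 44° +7° = 51°
crank pin P = (r cos θ, r sin θ) = (13.845049, 17.097211)
h = r sin θ − e = 17.097211 − 6 = 11.097211
x = r cos θ + √(L² − h²) = 13.845049 + 297.793304 = 311.638353

311.6384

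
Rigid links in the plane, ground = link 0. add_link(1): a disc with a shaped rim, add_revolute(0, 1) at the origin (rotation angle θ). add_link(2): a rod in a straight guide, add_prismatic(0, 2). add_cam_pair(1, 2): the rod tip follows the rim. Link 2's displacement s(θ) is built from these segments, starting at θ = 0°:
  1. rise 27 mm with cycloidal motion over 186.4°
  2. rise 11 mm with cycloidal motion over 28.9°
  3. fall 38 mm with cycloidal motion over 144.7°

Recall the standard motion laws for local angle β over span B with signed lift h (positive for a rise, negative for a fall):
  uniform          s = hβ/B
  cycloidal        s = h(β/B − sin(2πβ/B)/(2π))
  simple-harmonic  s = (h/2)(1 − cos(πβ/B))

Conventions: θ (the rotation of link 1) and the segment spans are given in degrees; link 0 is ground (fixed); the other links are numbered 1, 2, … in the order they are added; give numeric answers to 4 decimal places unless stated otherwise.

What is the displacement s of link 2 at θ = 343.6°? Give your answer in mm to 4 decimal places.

segment 1 (0° to 186.4°, cycloidal, h = 27) is passed completely: s = 0.0000 + (27) = 27.0000
segment 2 (186.4° to 215.3°, cycloidal, h = 11) is passed completely: s = 27.0000 + (11) = 38.0000
θ = 343.6° falls in segment 3 (215.3° to 360°, cycloidal, h = -38): β = 343.6 − 215.3 = 128.3°, B = 144.7°; Δs = -38·(0.8867 − sin(2π·0.8867)/(2π)) = -37.6451; s = 38.0000 − 37.6451 = 0.3549

0.3549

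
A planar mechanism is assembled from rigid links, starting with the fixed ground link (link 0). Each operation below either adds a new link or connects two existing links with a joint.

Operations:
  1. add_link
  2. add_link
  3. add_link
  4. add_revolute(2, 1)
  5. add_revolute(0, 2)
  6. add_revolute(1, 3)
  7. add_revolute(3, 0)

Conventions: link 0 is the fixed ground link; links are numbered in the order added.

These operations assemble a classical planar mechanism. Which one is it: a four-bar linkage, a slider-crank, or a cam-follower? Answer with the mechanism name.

links: 4 (incl. ground); joints: 4 revolute, 0 prismatic, 0 higher (cam) pair, forming one closed loop
4 links in a single 4R loop → four-bar linkage

four-bar linkage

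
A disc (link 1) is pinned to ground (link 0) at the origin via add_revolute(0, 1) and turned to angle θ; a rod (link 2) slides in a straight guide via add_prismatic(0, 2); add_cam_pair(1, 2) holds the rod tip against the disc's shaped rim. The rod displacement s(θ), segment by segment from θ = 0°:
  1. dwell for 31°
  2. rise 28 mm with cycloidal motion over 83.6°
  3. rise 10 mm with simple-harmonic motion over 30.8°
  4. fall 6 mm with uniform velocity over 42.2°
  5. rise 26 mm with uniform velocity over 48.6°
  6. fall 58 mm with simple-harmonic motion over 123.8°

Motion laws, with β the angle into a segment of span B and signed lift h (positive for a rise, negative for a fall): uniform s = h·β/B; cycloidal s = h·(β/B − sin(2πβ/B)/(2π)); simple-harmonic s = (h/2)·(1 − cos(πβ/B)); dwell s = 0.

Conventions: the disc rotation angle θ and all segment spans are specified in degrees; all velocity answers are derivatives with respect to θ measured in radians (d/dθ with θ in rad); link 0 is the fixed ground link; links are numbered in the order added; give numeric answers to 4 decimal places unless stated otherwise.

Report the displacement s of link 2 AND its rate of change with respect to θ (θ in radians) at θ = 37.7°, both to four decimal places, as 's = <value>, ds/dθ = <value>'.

segment 1 (0° to 31°, dwell): s unchanged at 0.0000
θ = 37.7° falls in segment 2 (31° to 114.6°, cycloidal, h = 28): β = 37.7 − 31 = 6.7°, B = 83.6°; Δs = 28·(0.0801 − sin(2π·0.0801)/(2π)) = 0.0936; s = 0.0000 + 0.0936 = 0.0936
velocity in seg [31°–114.6°] (cycloidal), θ in radians: β = 6.7° = 0.1169 rad, B = 83.6° = 1.4591 rad; ds/dθ = (h/B)(1 − cos(2πβ/B)) = (28/1.4591)(1 − cos(2π·0.0801)) = 2.382016 mm/rad

s = 0.0936, ds/dθ = 2.3820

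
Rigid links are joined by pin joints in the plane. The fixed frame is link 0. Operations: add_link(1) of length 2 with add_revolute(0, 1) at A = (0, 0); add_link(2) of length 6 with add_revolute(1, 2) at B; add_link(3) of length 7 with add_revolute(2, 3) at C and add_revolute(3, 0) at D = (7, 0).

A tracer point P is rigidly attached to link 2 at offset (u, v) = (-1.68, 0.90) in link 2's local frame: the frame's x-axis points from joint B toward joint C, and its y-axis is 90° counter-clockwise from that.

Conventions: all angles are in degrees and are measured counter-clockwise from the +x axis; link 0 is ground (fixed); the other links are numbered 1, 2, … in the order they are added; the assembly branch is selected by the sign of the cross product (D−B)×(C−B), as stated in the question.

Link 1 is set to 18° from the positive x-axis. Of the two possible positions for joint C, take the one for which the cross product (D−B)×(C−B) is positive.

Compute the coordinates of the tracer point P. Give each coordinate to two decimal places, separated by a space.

A=(0,0), D=(7.00,0)
B = A + 2.00·(cos18°, sin18°) = (1.9021, 0.6180)
|BD| = 5.1352
circle(B,6.00) ∩ circle(D,7.00): a=1.3018, h=5.8571
  candidates: C₊=(3.8994,6.2758) cross=30.077; C₋=(2.4896,-5.3531) cross=-30.077
  branch + wants cross > 0 → take C=(3.8994,6.2758) (cross=30.077)
ex = (C−B)/|BC| = (0.3329,0.9430); ey = (-0.9430,0.3329)
P = B + -1.68·ex + 0.90·ey = (0.4942,-0.6666)

0.49 -0.67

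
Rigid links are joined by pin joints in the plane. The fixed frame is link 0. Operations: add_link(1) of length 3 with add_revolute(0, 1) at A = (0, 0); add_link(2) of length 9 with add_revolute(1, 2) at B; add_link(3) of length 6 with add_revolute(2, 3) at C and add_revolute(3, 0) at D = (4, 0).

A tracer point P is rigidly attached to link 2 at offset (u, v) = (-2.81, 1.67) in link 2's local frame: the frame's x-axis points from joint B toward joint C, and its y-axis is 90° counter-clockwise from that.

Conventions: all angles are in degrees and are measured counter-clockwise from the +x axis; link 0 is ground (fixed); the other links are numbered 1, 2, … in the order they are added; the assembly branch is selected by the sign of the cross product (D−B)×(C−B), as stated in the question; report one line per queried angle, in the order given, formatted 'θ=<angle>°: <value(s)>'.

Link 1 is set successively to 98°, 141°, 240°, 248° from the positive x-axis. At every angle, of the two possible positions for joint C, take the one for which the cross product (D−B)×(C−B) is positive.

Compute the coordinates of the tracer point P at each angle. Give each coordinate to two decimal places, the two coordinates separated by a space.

A=(0,0), D=(4.00,0)
θ=98°: B = A + 3.00·(cos98°, sin98°) = (-0.4175, 2.9708)
θ=98°: |BD| = 5.3235
θ=98°: circle(B,9.00) ∩ circle(D,6.00): a=6.8883, h=5.7924
θ=98°:   candidates: C₊=(8.5309,3.9334) cross=30.836; C₋=(2.0660,-5.6798) cross=-30.836
θ=98°:   branch + wants cross > 0 → take C=(8.5309,3.9334) (cross=30.836)
θ=98°: ex = (C−B)/|BC| = (0.9943,0.1070); ey = (-0.1070,0.9943)
θ=98°: P = B + -2.81·ex + 1.67·ey = (-3.3900,4.3307)
θ=141°: B = A + 3.00·(cos141°, sin141°) = (-2.3314, 1.8880)
θ=141°: |BD| = 6.6069
θ=141°: circle(B,9.00) ∩ circle(D,6.00): a=6.7090, h=5.9991
θ=141°:   candidates: C₊=(5.8121,5.7198) cross=39.636; C₋=(2.3835,-5.7781) cross=-39.636
θ=141°:   branch + wants cross > 0 → take C=(5.8121,5.7198) (cross=39.636)
θ=141°: ex = (C−B)/|BC| = (0.9048,0.4258); ey = (-0.4258,0.9048)
θ=141°: P = B + -2.81·ex + 1.67·ey = (-5.5850,2.2026)
θ=240°: B = A + 3.00·(cos240°, sin240°) = (-1.5000, -2.5981)
θ=240°: |BD| = 6.0828
θ=240°: circle(B,9.00) ∩ circle(D,6.00): a=6.7404, h=5.9639
θ=240°:   candidates: C₊=(2.0473,5.6734) cross=36.277; C₋=(7.1419,-5.1116) cross=-36.277
θ=240°:   branch + wants cross > 0 → take C=(2.0473,5.6734) (cross=36.277)
θ=240°: ex = (C−B)/|BC| = (0.3941,0.9190); ey = (-0.9190,0.3941)
θ=240°: P = B + -2.81·ex + 1.67·ey = (-4.1424,-4.5224)
θ=248°: B = A + 3.00·(cos248°, sin248°) = (-1.1238, -2.7816)
θ=248°: |BD| = 5.8301
θ=248°: circle(B,9.00) ∩ circle(D,6.00): a=6.7743, h=5.9252
θ=248°:   candidates: C₊=(2.0029,5.6579) cross=34.545; C₋=(7.6567,-4.7569) cross=-34.545
θ=248°:   branch + wants cross > 0 → take C=(2.0029,5.6579) (cross=34.545)
θ=248°: ex = (C−B)/|BC| = (0.3474,0.9377); ey = (-0.9377,0.3474)
θ=248°: P = B + -2.81·ex + 1.67·ey = (-3.6660,-4.8364)

θ=98°: -3.39 4.33
θ=141°: -5.59 2.20
θ=240°: -4.14 -4.52
θ=248°: -3.67 -4.84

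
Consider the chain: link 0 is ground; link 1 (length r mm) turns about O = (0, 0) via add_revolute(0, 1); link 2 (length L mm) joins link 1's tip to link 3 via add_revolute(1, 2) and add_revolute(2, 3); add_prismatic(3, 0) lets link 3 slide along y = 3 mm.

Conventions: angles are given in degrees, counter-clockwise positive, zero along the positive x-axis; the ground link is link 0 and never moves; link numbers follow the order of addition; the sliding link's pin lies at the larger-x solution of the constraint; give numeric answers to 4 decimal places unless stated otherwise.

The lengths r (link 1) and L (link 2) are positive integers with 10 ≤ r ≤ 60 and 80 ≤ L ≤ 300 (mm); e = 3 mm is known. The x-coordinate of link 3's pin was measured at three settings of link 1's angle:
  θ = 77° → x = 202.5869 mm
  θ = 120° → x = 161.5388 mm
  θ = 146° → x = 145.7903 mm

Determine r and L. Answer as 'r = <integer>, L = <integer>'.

constraint per measurement: (x − r cos θ)² + (r sin θ − e)² = L²
subtracting the θ₁ and θ₂ equations cancels the r² and L² terms:
r = (x₁² − x₂²) / (2[(x₁cos θ₁ + e sin θ₁) − (x₂cos θ₂ + e sin θ₂)]) = 59.0001 → r = 59
L² = (x₁ − r cos θ₁)² + (r sin θ₁ − e)² = 38809.0129 → L = 197.0000 → L = 197
check at θ₃=146°: x = 145.7903 (printed 145.7903) ✓

r = 59, L = 197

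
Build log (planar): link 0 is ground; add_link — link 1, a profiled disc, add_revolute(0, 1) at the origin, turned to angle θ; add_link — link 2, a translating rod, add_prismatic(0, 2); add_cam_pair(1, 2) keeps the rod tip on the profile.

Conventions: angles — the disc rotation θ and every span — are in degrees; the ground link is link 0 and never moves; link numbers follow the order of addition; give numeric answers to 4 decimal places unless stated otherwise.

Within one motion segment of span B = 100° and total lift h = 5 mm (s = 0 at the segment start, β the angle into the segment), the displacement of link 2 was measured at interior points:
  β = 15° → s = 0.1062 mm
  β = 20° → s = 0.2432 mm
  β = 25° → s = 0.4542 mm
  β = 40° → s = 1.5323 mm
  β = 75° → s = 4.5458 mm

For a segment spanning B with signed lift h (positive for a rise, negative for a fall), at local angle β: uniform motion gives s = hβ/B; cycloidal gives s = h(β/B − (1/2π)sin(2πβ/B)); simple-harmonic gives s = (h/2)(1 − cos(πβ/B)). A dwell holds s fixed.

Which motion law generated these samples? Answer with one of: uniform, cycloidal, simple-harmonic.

candidates at β/B = r: uniform s = h·r (linear in β); cycloidal s = h·(r − sin(2πr)/(2π)); simple-harmonic s = (h/2)(1 − cos(πr))
β=15°: printed 0.1062 | uniform 0.7500, cycloidal 0.1062, simple-harmonic 0.2725
β=20°: printed 0.2432 | uniform 1.0000, cycloidal 0.2432, simple-harmonic 0.4775
β=25°: printed 0.4542 | uniform 1.2500, cycloidal 0.4542, simple-harmonic 0.7322
β=40°: printed 1.5323 | uniform 2.0000, cycloidal 1.5323, simple-harmonic 1.7275
β=75°: printed 4.5458 | uniform 3.7500, cycloidal 4.5458, simple-harmonic 4.2678
only one law matches every sample → cycloidal

cycloidal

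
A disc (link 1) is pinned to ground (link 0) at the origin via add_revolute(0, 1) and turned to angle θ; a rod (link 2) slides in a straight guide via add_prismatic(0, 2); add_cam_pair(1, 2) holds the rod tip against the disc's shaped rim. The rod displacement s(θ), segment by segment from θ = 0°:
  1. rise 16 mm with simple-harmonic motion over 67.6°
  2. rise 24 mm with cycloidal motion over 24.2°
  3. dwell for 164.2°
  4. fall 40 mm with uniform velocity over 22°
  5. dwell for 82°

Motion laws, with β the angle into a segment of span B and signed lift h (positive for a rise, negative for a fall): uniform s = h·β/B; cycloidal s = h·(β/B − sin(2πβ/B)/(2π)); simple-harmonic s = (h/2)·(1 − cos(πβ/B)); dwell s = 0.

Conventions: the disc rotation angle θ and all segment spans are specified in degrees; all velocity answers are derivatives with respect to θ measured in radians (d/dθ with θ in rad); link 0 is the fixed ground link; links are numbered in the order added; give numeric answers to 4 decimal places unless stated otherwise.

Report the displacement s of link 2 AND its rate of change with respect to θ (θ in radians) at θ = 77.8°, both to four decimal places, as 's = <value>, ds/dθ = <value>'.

segment 1 (0° to 67.6°, simple-harmonic, h = 16) is passed completely: s = 0.0000 + (16) = 16.0000
θ = 77.8° falls in segment 2 (67.6° to 91.8°, cycloidal, h = 24): β = 77.8 − 67.6 = 10.2°, B = 24.2°; Δs = 24·(0.4215 − sin(2π·0.4215)/(2π)) = 8.3069; s = 16.0000 + 8.3069 = 24.3069
velocity in seg [67.6°–91.8°] (cycloidal), θ in radians: β = 10.2° = 0.1780 rad, B = 24.2° = 0.4224 rad; ds/dθ = (h/B)(1 − cos(2πβ/B)) = (24/0.4224)(1 − cos(2π·0.4215)) = 106.869673 mm/rad

s = 24.3069, ds/dθ = 106.8697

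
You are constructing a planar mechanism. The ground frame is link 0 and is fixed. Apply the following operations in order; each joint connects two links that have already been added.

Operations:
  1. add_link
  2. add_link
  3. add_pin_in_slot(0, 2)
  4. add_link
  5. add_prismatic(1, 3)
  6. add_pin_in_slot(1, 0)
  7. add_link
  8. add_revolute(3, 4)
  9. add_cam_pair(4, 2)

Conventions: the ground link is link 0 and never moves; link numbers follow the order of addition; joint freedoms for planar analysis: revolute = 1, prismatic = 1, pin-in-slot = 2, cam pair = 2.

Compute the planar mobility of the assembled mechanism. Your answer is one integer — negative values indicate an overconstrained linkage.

L=1 J1=0 J2=0
add link → L=2 J1=0 J2=0
add link → L=3 J1=0 J2=0
PS@0,2 dof=2 J2 → L=3 J1=0 J2=1
add link → L=4 J1=0 J2=1
P@1,3 dof=1 J1 → L=4 J1=1 J2=1
PS@1,0 dof=2 J2 → L=4 J1=1 J2=2
add link → L=5 J1=1 J2=2
R@3,4 dof=1 J1 → L=5 J1=2 J2=2
C@4,2 dof=2 J2 → L=5 J1=2 J2=3
M=3(L−1)−2J1−J2=3·4−2·2−3=5

M = 5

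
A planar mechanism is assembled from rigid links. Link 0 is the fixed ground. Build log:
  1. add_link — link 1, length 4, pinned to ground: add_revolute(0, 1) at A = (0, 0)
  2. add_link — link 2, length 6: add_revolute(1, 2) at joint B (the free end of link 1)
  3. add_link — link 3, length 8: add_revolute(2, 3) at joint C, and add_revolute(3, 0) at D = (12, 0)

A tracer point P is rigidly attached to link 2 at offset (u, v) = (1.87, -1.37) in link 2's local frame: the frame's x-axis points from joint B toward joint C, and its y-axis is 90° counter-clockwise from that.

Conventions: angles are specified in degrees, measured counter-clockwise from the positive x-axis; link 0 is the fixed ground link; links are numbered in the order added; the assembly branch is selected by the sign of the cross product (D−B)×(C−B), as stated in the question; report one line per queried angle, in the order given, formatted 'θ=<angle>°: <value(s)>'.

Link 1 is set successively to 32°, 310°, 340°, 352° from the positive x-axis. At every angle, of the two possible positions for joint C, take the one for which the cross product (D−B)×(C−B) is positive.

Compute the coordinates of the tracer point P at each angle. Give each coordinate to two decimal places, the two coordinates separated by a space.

A=(0,0), D=(12.00,0)
θ=32°: B = A + 4.00·(cos32°, sin32°) = (3.3922, 2.1197)
θ=32°: |BD| = 8.8650
θ=32°: circle(B,6.00) ∩ circle(D,8.00): a=2.8532, h=5.2782
θ=32°:   candidates: C₊=(7.4247,6.5625) cross=46.791; C₋=(4.9006,-3.6876) cross=-46.791
θ=32°:   branch + wants cross > 0 → take C=(7.4247,6.5625) (cross=46.791)
θ=32°: ex = (C−B)/|BC| = (0.6721,0.7405); ey = (-0.7405,0.6721)
θ=32°: P = B + 1.87·ex + -1.37·ey = (5.6634,2.5836)
θ=310°: B = A + 4.00·(cos310°, sin310°) = (2.5712, -3.0642)
θ=310°: |BD| = 9.9143
θ=310°: circle(B,6.00) ∩ circle(D,8.00): a=3.5450, h=4.8407
θ=310°:   candidates: C₊=(4.4465,2.6352) cross=47.992; C₋=(7.4387,-6.5723) cross=-47.992
θ=310°:   branch + wants cross > 0 → take C=(4.4465,2.6352) (cross=47.992)
θ=310°: ex = (C−B)/|BC| = (0.3126,0.9499); ey = (-0.9499,0.3126)
θ=310°: P = B + 1.87·ex + -1.37·ey = (4.4570,-1.7161)
θ=340°: B = A + 4.00·(cos340°, sin340°) = (3.7588, -1.3681)
θ=340°: |BD| = 8.3540
θ=340°: circle(B,6.00) ∩ circle(D,8.00): a=2.5012, h=5.4538
θ=340°:   candidates: C₊=(5.3330,4.4217) cross=45.561; C₋=(7.1193,-6.3387) cross=-45.561
θ=340°:   branch + wants cross > 0 → take C=(5.3330,4.4217) (cross=45.561)
θ=340°: ex = (C−B)/|BC| = (0.2624,0.9650); ey = (-0.9650,0.2624)
θ=340°: P = B + 1.87·ex + -1.37·ey = (5.5714,0.0769)
θ=352°: B = A + 4.00·(cos352°, sin352°) = (3.9611, -0.5567)
θ=352°: |BD| = 8.0582
θ=352°: circle(B,6.00) ∩ circle(D,8.00): a=2.2917, h=5.5451
θ=352°:   candidates: C₊=(5.8642,5.1335) cross=44.683; C₋=(6.6304,-5.9302) cross=-44.683
θ=352°:   branch + wants cross > 0 → take C=(5.8642,5.1335) (cross=44.683)
θ=352°: ex = (C−B)/|BC| = (0.3172,0.9484); ey = (-0.9484,0.3172)
θ=352°: P = B + 1.87·ex + -1.37·ey = (5.8535,0.7822)

θ=32°: 5.66 2.58
θ=310°: 4.46 -1.72
θ=340°: 5.57 0.08
θ=352°: 5.85 0.78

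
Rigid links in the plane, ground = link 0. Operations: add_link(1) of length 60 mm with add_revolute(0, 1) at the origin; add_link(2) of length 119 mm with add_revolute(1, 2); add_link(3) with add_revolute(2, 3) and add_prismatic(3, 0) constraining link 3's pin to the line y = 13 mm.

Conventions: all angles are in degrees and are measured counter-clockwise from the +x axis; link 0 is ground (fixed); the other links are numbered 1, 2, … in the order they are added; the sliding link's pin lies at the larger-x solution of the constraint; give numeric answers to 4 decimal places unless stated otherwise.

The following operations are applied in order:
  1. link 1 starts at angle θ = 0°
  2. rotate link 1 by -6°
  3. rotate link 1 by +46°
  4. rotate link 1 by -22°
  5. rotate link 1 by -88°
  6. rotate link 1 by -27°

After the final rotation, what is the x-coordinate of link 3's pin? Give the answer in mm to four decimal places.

geometry: r = 60 mm, L = 119 mm, e = 13 mm; θ starts at 0°
rotate link 1 by -6°: θ ← 0° -6° = -6°
rotate link 1 by +46°: θ ← -6° +46° = 40°
rotate link 1 by -22°: θ ← 40° -22° = 18°
rotate link 1 by -88°: θ ← 18° -88° = -70°
rotate link 1 by -27°: θ ← -70° -27° = -97°
crank pin P = (r cos θ, r sin θ) = (-7.312161, -59.552769)
h = r sin θ − e = -59.552769 − 13 = -72.552769
x = r cos θ + √(L² − h²) = -7.312161 + 94.324417 = 87.012257

87.0123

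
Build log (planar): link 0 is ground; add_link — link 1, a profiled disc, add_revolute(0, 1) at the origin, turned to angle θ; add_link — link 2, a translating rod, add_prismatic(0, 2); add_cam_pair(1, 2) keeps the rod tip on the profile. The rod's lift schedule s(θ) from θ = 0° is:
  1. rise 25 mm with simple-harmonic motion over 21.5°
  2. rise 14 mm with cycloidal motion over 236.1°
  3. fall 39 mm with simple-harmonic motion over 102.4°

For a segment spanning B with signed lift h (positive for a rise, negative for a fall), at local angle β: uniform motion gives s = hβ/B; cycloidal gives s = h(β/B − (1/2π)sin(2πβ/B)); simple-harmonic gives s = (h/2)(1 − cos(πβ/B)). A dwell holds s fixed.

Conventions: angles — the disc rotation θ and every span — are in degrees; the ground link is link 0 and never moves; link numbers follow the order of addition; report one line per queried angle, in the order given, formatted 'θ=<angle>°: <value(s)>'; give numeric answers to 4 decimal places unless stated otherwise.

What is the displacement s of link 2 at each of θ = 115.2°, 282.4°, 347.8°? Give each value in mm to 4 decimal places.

seg 1 [0°–21.5°] simple-harmonic, h=25: full span → s += 25 → s = 25.0000
seg 2 [21.5°–257.6°] cycloidal, h=14: θ=115.2° here. β=93.7, B=236.1. 14·(0.3969 − sin(2π·0.3969)/(2π)) = 4.2112 → s = 29.2112
seg 2 [21.5°–257.6°] cycloidal, h=14: full span → s += 14 → s = 39.0000
seg 3 [257.6°–360°] simple-harmonic, h=-39: θ=282.4° here. β=24.8, B=102.4. -39/2·(1 − cos(π·0.2422)) = -5.3772 → s = 33.6228
seg 3 [257.6°–360°] simple-harmonic, h=-39: θ=347.8° here. β=90.2, B=102.4. -39/2·(1 − cos(π·0.8809)) = -37.6500 → s = 1.3500

θ=115.2°: 29.2112
θ=282.4°: 33.6228
θ=347.8°: 1.3500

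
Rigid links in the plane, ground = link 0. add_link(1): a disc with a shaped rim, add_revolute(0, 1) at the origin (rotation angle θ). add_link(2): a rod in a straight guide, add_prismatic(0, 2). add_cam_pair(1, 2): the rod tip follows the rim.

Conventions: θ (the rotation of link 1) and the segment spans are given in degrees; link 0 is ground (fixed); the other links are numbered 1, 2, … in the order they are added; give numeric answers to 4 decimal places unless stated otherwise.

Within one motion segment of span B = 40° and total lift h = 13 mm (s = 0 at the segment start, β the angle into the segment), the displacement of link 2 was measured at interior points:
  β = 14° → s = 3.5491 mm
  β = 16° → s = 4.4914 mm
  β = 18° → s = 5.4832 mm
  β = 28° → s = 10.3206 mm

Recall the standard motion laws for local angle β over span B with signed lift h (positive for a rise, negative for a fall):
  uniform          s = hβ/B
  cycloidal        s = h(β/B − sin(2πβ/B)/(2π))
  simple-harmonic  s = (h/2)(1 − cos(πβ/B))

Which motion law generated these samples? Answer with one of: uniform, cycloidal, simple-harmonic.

candidates at β/B = r: uniform s = h·r (linear in β); cycloidal s = h·(r − sin(2πr)/(2π)); simple-harmonic s = (h/2)(1 − cos(πr))
β=14°: printed 3.5491 | uniform 4.5500, cycloidal 2.8761, simple-harmonic 3.5491
β=16°: printed 4.4914 | uniform 5.2000, cycloidal 3.9839, simple-harmonic 4.4914
β=18°: printed 5.4832 | uniform 5.8500, cycloidal 5.2106, simple-harmonic 5.4832
β=28°: printed 10.3206 | uniform 9.1000, cycloidal 11.0677, simple-harmonic 10.3206
only one law matches every sample → simple-harmonic

simple-harmonic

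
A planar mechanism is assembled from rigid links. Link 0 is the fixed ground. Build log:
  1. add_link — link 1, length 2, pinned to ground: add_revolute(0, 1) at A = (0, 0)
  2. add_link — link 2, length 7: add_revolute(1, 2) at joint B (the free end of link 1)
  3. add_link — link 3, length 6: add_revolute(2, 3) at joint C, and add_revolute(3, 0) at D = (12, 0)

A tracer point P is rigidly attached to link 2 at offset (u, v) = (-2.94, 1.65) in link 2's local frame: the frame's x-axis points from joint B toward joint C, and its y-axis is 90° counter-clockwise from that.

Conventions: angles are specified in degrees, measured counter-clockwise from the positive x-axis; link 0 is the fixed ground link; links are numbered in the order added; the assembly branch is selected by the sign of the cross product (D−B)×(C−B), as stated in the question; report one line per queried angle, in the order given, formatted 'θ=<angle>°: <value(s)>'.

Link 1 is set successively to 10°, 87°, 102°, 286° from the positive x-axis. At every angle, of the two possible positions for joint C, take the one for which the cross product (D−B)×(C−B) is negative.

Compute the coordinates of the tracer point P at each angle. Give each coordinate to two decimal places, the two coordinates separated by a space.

A=(0,0), D=(12.00,0)
θ=10°: B = A + 2.00·(cos10°, sin10°) = (1.9696, 0.3473)
θ=10°: |BD| = 10.0364
θ=10°: circle(B,7.00) ∩ circle(D,6.00): a=5.6658, h=4.1107
θ=10°:   candidates: C₊=(7.7743,4.2595) cross=41.257; C₋=(7.4898,-3.9570) cross=-41.257
θ=10°:   branch - wants cross < 0 → take C=(7.4898,-3.9570) (cross=-41.257)
θ=10°: ex = (C−B)/|BC| = (0.7886,-0.6149); ey = (0.6149,0.7886)
θ=10°: P = B + -2.94·ex + 1.65·ey = (0.6657,3.4563)
θ=87°: B = A + 2.00·(cos87°, sin87°) = (0.1047, 1.9973)
θ=87°: |BD| = 12.0618
θ=87°: circle(B,7.00) ∩ circle(D,6.00): a=6.5698, h=2.4161
θ=87°:   candidates: C₊=(6.9839,3.2922) cross=29.143; C₋=(6.1837,-1.4734) cross=-29.143
θ=87°:   branch - wants cross < 0 → take C=(6.1837,-1.4734) (cross=-29.143)
θ=87°: ex = (C−B)/|BC| = (0.8684,-0.4958); ey = (0.4958,0.8684)
θ=87°: P = B + -2.94·ex + 1.65·ey = (-1.6304,4.8878)
θ=102°: B = A + 2.00·(cos102°, sin102°) = (-0.4158, 1.9563)
θ=102°: |BD| = 12.5690
θ=102°: circle(B,7.00) ∩ circle(D,6.00): a=6.8016, h=1.6546
θ=102°:   candidates: C₊=(6.5605,2.5321) cross=20.796; C₋=(6.0454,-0.7368) cross=-20.796
θ=102°:   branch - wants cross < 0 → take C=(6.0454,-0.7368) (cross=-20.796)
θ=102°: ex = (C−B)/|BC| = (0.9230,-0.3847); ey = (0.3847,0.9230)
θ=102°: P = B + -2.94·ex + 1.65·ey = (-2.4947,4.6104)
θ=286°: B = A + 2.00·(cos286°, sin286°) = (0.5513, -1.9225)
θ=286°: |BD| = 11.6090
θ=286°: circle(B,7.00) ∩ circle(D,6.00): a=6.3644, h=2.9145
θ=286°:   candidates: C₊=(6.3452,2.0057) cross=33.834; C₋=(7.3105,-3.7428) cross=-33.834
θ=286°:   branch - wants cross < 0 → take C=(7.3105,-3.7428) (cross=-33.834)
θ=286°: ex = (C−B)/|BC| = (0.9656,-0.2600); ey = (0.2600,0.9656)
θ=286°: P = B + -2.94·ex + 1.65·ey = (-1.8585,0.4352)

θ=10°: 0.67 3.46
θ=87°: -1.63 4.89
θ=102°: -2.49 4.61
θ=286°: -1.86 0.44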